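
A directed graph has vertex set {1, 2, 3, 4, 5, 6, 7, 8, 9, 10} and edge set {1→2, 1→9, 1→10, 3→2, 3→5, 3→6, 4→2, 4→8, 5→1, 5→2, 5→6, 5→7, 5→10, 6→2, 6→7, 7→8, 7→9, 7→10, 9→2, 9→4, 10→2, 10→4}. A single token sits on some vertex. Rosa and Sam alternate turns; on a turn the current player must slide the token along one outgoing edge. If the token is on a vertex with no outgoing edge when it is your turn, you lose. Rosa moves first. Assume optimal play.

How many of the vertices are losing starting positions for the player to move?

2

Work bottom-up. With no move the player to move loses. Otherwise the position is W if at least one move leads to an L position for the opponent, and L if every move leads to a W.
Every edge goes from a vertex to one that appears earlier in the order 2, 8, 4, 9, 10, 1, 7, 6, 5, 3, so processing vertices in that order labels each vertex after all of its successors.
2: no outgoing edge → L
8: no outgoing edge → L
4: can move to 8, which is L ⇒ W
9: can move to 2, which is L ⇒ W
10: can move to 2, which is L ⇒ W
1: can move to 2, which is L ⇒ W
7: can move to 8, which is L ⇒ W
6: can move to 2, which is L ⇒ W
5: can move to 2, which is L ⇒ W
3: can move to 2, which is L ⇒ W
The L vertices are 2, 8; that is 2 in all.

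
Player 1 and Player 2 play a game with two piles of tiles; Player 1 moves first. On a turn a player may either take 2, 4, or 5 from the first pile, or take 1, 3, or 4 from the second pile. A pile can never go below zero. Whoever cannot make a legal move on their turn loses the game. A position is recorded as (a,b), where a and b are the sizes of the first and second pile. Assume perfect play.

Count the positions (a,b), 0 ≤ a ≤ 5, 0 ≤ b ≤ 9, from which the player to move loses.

18

Work bottom-up. With no move the player to move loses. Otherwise the position is W if at least one move leads to an L position for the opponent, and L if every move leads to a W.
Every move lowers a or b (never raises either), so fill the grid row by row in increasing a, and left to right within a row: each cell's successors are then already labelled.
      b=0  b=1  b=2  b=3  b=4  b=5  b=6  b=7  b=8  b=9
a=0:    L    W    L    W    W    W    W    L    W    L
a=1:    L    W    L    W    W    W    W    L    W    L
a=2:    W    L    W    L    W    W    W    W    L    W
a=3:    W    L    W    L    W    W    W    W    L    W
a=4:    W    W    W    W    L    W    L    W    W    W
a=5:    W    W    W    W    L    W    L    W    W    W
Cells with no legal move (terminal, hence L): (0,0), (1,0).
The remaining L cells, each justified by listing all of its moves:
(0,2): only reaches (0,1)(W), which is W → L
(0,7): only reaches (0,6)(W), (0,4)(W), (0,3)(W), all W → L
(0,9): only reaches (0,8)(W), (0,6)(W), (0,5)(W), all W → L
(1,2): only reaches (1,1)(W), which is W → L
(1,7): only reaches (1,6)(W), (1,4)(W), (1,3)(W), all W → L
(1,9): only reaches (1,8)(W), (1,6)(W), (1,5)(W), all W → L
(2,1): only reaches (0,1)(W), (2,0)(W), all W → L
(2,3): only reaches (0,3)(W), (2,2)(W), (2,0)(W), all W → L
(2,8): only reaches (0,8)(W), (2,7)(W), (2,5)(W), (2,4)(W), all W → L
(3,1): only reaches (1,1)(W), (3,0)(W), all W → L
(3,3): only reaches (1,3)(W), (3,2)(W), (3,0)(W), all W → L
(3,8): only reaches (1,8)(W), (3,7)(W), (3,5)(W), (3,4)(W), all W → L
(4,4): only reaches (2,4)(W), (0,4)(W), (4,3)(W), (4,1)(W), (4,0)(W), all W → L
(4,6): only reaches (2,6)(W), (0,6)(W), (4,5)(W), (4,3)(W), (4,2)(W), all W → L
(5,4): only reaches (3,4)(W), (1,4)(W), (0,4)(W), (5,3)(W), (5,1)(W), (5,0)(W), all W → L
(5,6): only reaches (3,6)(W), (1,6)(W), (0,6)(W), (5,5)(W), (5,3)(W), (5,2)(W), all W → L
Every other cell has at least one move into one of the L cells above, so it is W.
L cells per row: a=0: 4, a=1: 4, a=2: 3, a=3: 3, a=4: 2, a=5: 2; total 18.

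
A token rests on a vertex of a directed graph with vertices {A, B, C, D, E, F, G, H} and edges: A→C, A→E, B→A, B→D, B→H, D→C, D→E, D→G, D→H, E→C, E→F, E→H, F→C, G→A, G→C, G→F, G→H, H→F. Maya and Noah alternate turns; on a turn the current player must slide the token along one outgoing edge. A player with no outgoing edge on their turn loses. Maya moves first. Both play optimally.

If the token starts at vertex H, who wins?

Noah wins.

Classify positions by backward induction: terminal positions (no move available) are L. From any other position, the mover wins iff some move reaches an L.
Every edge goes from a vertex to one that appears earlier in the order C, F, H, E, A, G, D, B, so processing vertices in that order labels each vertex after all of its successors.
C: no outgoing edge → L
F: reaches L-position C → W
H: only reaches F(W), which is W → L
E: reaches L-position H → W
A: reaches L-position C → W
G: reaches L-position H → W
D: reaches L-position H → W
B: reaches L-position H → W
The starting position H is L: whatever Maya does, the opponent receives a W position.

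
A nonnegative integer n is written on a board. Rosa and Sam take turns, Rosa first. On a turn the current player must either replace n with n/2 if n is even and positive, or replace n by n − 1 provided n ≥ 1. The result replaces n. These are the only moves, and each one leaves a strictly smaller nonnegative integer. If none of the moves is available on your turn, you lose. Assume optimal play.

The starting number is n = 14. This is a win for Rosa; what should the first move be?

Move to 7.

Label each position W (a win for the player to move) or L (a loss). A position with no legal move is L; any other position is W exactly when some move reaches an L, and L when every move reaches a W.
n=0: no move → L
n=1: reaches L-position 0 → W
n=2: only reaches 1(W), which is W → L
n=3: reaches L-position 2 → W
n=4: reaches L-position 2 → W
n=5: only reaches 4(W), which is W → L
n=6: reaches L-position 5 → W
n=7: only reaches 6(W), which is W → L
n=8: reaches L-position 7 → W
n=9: only reaches 8(W), which is W → L
n=10: reaches L-position 5 → W
n=11: only reaches 10(W), which is W → L
n=12: reaches L-position 11 → W
n=13: only reaches 12(W), which is W → L
n=14: reaches L-position 7 → W
From 14, the L positions reachable in one move are: 7, 13. Any move reaching one of these is winning.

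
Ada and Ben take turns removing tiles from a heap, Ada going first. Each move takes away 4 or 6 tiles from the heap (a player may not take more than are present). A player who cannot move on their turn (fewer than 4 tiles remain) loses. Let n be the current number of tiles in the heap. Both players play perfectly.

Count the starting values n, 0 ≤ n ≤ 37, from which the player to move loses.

16

Positions with no move are L. A position that does have a move is losing for the player to move precisely when every available move leads to a winning position for the opponent. Fill in the labels:
n=0: no move → L
n=1: no move → L
n=2: no move → L
n=3: no move → L
n=4: reaches L-position 0 → W
n=5: reaches L-position 1 → W
n=6: reaches L-position 2 → W
n=7: reaches L-position 3 → W
n=8: reaches L-position 2 → W
n=9: reaches L-position 3 → W
n=10: only reaches 6(W), 4(W), all W → L
n=11: only reaches 7(W), 5(W), all W → L
n=12: only reaches 8(W), 6(W), all W → L
n=13: only reaches 9(W), 7(W), all W → L
n=14: reaches L-position 10 → W
n=15: reaches L-position 11 → W
n=16: reaches L-position 12 → W
n=17: reaches L-position 13 → W
n=18: reaches L-position 12 → W
n=19: reaches L-position 13 → W
n=20: only reaches 16(W), 14(W), all W → L
n=21: only reaches 17(W), 15(W), all W → L
n=22: only reaches 18(W), 16(W), all W → L
n=23: only reaches 19(W), 17(W), all W → L
n=24: reaches L-position 20 → W
n=25: reaches L-position 21 → W
n=26: reaches L-position 22 → W
n=27: reaches L-position 23 → W
n=28: reaches L-position 22 → W
n=29: reaches L-position 23 → W
n=30: only reaches 26(W), 24(W), all W → L
n=31: only reaches 27(W), 25(W), all W → L
n=32: only reaches 28(W), 26(W), all W → L
n=33: only reaches 29(W), 27(W), all W → L
n=34: reaches L-position 30 → W
n=35: reaches L-position 31 → W
n=36: reaches L-position 32 → W
n=37: reaches L-position 33 → W
L entries with 0 ≤ n ≤ 37: n = 0, 1, 2, 3, 10, 11, 12, 13, 20, 21, 22, 23, 30, 31, 32, 33; that makes 16.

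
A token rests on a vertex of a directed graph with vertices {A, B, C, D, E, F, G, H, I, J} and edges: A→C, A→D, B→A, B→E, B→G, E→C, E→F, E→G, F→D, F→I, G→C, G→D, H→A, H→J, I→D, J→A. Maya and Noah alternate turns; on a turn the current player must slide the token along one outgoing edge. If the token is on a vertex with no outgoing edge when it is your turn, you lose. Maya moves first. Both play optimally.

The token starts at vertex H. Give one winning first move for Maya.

Move to J.

Work bottom-up. With no move the player to move loses. Otherwise the position is W if at least one move leads to an L position for the opponent, and L if every move leads to a W.
Every edge goes from a vertex to one that appears earlier in the order D, C, G, I, A, J, F, H, E, B, so processing vertices in that order labels each vertex after all of its successors.
D: no outgoing edge → L
C: no outgoing edge → L
G: →C(L), so W
I: →D(L), so W
A: →C(L), so W
J: →A(W) only, which is W, so L
F: →D(L), so W
H: →J(L), so W
E: →C(L), so W
B: →E(W), A(W), G(W) — all W, so L
From H, the L positions reachable in one move are: J.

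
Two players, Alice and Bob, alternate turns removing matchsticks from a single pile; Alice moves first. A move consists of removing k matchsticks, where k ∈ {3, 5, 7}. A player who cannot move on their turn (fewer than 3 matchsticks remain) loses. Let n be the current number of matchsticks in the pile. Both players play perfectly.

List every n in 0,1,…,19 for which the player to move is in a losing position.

0, 1, 2, 10, 11, 12

Use the standard recursion: the mover loses at a terminal position; elsewhere, the mover wins exactly when some move hands the opponent an L position.
n=0: no move → L
n=1: no move → L
n=2: no move → L
n=3: can move to 0, which is L ⇒ W
n=4: can move to 1, which is L ⇒ W
n=5: can move to 2, which is L ⇒ W
n=6: can move to 1, which is L ⇒ W
n=7: can move to 2, which is L ⇒ W
n=8: can move to 1, which is L ⇒ W
n=9: can move to 2, which is L ⇒ W
n=10: moves to 7(W), 5(W), 3(W); every one is W ⇒ L
n=11: moves to 8(W), 6(W), 4(W); every one is W ⇒ L
n=12: moves to 9(W), 7(W), 5(W); every one is W ⇒ L
n=13: can move to 10, which is L ⇒ W
n=14: can move to 11, which is L ⇒ W
n=15: can move to 12, which is L ⇒ W
n=16: can move to 11, which is L ⇒ W
n=17: can move to 12, which is L ⇒ W
n=18: can move to 11, which is L ⇒ W
n=19: can move to 12, which is L ⇒ W
Reading off the rows marked L gives the requested list; there are 6 such values of n.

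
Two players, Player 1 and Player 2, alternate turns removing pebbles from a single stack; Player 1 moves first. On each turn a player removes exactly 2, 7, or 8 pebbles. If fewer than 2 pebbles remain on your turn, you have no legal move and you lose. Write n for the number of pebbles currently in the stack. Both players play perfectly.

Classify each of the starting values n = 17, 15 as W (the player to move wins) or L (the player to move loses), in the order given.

Build the W/L table. Terminal = L. A non-terminal position is W if it has a move to some L; otherwise it is L.
n=0: no move → L
n=1: no move → L
n=2: W (go to 0, an L position)
n=3: W (go to 1, an L position)
n=4: L (sole option 2(W) is W)
n=5: L (sole option 3(W) is W)
n=6: W (go to 4, an L position)
n=7: W (go to 5, an L position)
n=8: W (go to 1, an L position)
n=9: W (go to 1, an L position)
n=10: L (options 8(W), 3(W), 2(W) are all W)
n=11: W (go to 4, an L position)
n=12: W (go to 10, an L position)
n=13: W (go to 5, an L position)
n=14: L (options 12(W), 7(W), 6(W) are all W)
n=15: L (options 13(W), 8(W), 7(W) are all W)
n=16: W (go to 14, an L position)
n=17: W (go to 15, an L position)

17: W, 15: L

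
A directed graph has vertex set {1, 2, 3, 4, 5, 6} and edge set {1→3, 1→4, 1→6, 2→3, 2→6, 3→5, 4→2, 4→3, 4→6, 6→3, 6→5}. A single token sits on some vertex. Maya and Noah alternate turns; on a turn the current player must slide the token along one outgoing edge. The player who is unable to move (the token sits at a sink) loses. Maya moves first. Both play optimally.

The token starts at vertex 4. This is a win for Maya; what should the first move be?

Classify positions by backward induction: terminal positions (no move available) are L. From any other position, the mover wins iff some move reaches an L.
Every edge goes from a vertex to one that appears earlier in the order 5, 3, 6, 2, 4, 1, so processing vertices in that order labels each vertex after all of its successors.
5: no outgoing edge → L
3: W (go to 5, an L position)
6: W (go to 5, an L position)
2: L (options 6(W), 3(W) are all W)
4: W (go to 2, an L position)
1: L (options 4(W), 6(W), 3(W) are all W)
From 4, the L positions reachable in one move are: 2.

Move to 2.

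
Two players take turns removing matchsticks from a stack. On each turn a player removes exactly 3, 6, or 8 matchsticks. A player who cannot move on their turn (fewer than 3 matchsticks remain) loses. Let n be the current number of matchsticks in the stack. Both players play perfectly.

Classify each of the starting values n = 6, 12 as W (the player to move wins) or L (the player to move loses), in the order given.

6: W, 12: L

Work bottom-up. With no move the player to move loses. Otherwise the position is W if at least one move leads to an L position for the opponent, and L if every move leads to a W.
n=0: no move → L
n=1: no move → L
n=2: no move → L
n=3: →0(L), so W
n=4: →1(L), so W
n=5: →2(L), so W
n=6: →0(L), so W
n=7: →1(L), so W
n=8: →2(L), so W
n=9: →1(L), so W
n=10: →2(L), so W
n=11: →8(W), 5(W), 3(W) — all W, so L
n=12: →9(W), 6(W), 4(W) — all W, so L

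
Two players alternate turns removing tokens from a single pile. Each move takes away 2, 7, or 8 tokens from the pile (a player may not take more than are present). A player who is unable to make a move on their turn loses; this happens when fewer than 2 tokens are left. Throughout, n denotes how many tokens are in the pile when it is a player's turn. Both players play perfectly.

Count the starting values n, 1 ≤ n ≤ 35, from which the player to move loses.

14

Classify positions by backward induction: terminal positions (no move available) are L. From any other position, the mover wins iff some move reaches an L.
n=0: no move → L
n=1: no move → L
n=2: →0(L), so W
n=3: →1(L), so W
n=4: →2(W) only, which is W, so L
n=5: →3(W) only, which is W, so L
n=6: →4(L), so W
n=7: →5(L), so W
n=8: →1(L), so W
n=9: →1(L), so W
n=10: →8(W), 3(W), 2(W) — all W, so L
n=11: →4(L), so W
n=12: →10(L), so W
n=13: →5(L), so W
n=14: →12(W), 7(W), 6(W) — all W, so L
n=15: →13(W), 8(W), 7(W) — all W, so L
n=16: →14(L), so W
n=17: →15(L), so W
n=18: →10(L), so W
n=19: →17(W), 12(W), 11(W) — all W, so L
n=20: →18(W), 13(W), 12(W) — all W, so L
n=21: →19(L), so W
n=22: →20(L), so W
n=23: →15(L), so W
n=24: →22(W), 17(W), 16(W) — all W, so L
n=25: →23(W), 18(W), 17(W) — all W, so L
n=26: →24(L), so W
n=27: →25(L), so W
n=28: →20(L), so W
n=29: →27(W), 22(W), 21(W) — all W, so L
n=30: →28(W), 23(W), 22(W) — all W, so L
n=31: →29(L), so W
n=32: →30(L), so W
n=33: →25(L), so W
n=34: →32(W), 27(W), 26(W) — all W, so L
n=35: →33(W), 28(W), 27(W) — all W, so L
L entries with 1 ≤ n ≤ 35 (n=0 is outside the asked range and is not counted): n = 1, 4, 5, 10, 14, 15, 19, 20, 24, 25, 29, 30, 34, 35; that makes 14.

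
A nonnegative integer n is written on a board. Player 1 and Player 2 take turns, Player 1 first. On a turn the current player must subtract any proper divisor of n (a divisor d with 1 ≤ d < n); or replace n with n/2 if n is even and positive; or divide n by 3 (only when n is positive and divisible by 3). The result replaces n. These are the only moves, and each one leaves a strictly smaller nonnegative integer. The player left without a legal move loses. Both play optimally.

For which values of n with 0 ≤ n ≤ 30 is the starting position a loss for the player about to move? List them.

Build the W/L table. Terminal = L. A non-terminal position is W if it has a move to some L; otherwise it is L.
n=0: no move → L
n=1: no move → L
n=2: reaches L-position 1 → W
n=3: reaches L-position 1 → W
n=4: only reaches 2(W), 3(W), all W → L
n=5: reaches L-position 4 → W
n=6: reaches L-position 4 → W
n=7: only reaches 6(W), which is W → L
n=8: reaches L-position 4 → W
n=9: only reaches 3(W), 6(W), 8(W), all W → L
n=10: reaches L-position 9 → W
n=11: only reaches 10(W), which is W → L
n=12: reaches L-position 4 → W
n=13: only reaches 12(W), which is W → L
n=14: reaches L-position 7 → W
n=15: only reaches 5(W), 10(W), 12(W), 14(W), all W → L
n=16: reaches L-position 15 → W
n=17: only reaches 16(W), which is W → L
n=18: reaches L-position 9 → W
n=19: only reaches 18(W), which is W → L
n=20: reaches L-position 15 → W
n=21: reaches L-position 7 → W
n=22: reaches L-position 11 → W
n=23: only reaches 22(W), which is W → L
n=24: reaches L-position 23 → W
n=25: only reaches 20(W), 24(W), all W → L
n=26: reaches L-position 13 → W
n=27: reaches L-position 9 → W
n=28: only reaches 14(W), 21(W), 24(W), 26(W), 27(W), all W → L
n=29: reaches L-position 28 → W
n=30: reaches L-position 15 → W
The losing starting values of n are exactly the entries labelled L in this table (13 of them).

0, 1, 4, 7, 9, 11, 13, 15, 17, 19, 23, 25, 28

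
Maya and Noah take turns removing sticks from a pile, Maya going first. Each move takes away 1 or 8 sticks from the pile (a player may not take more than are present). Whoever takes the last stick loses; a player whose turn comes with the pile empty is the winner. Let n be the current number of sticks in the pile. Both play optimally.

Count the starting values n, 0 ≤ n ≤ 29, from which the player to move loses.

Positions with no move are W. A position that does have a move is losing for the player to move precisely when every available move leads to a winning position for the opponent. Fill in the labels:
n=0: no move; the opponent has just taken the last stick and therefore loses → W
n=1: L (sole option 0(W) is W)
n=2: W (go to 1, an L position)
n=3: L (sole option 2(W) is W)
n=4: W (go to 3, an L position)
n=5: L (sole option 4(W) is W)
n=6: W (go to 5, an L position)
n=7: L (sole option 6(W) is W)
n=8: W (go to 7, an L position)
n=9: W (go to 1, an L position)
n=10: L (options 9(W), 2(W) are all W)
n=11: W (go to 10, an L position)
n=12: L (options 11(W), 4(W) are all W)
n=13: W (go to 12, an L position)
n=14: L (options 13(W), 6(W) are all W)
n=15: W (go to 14, an L position)
n=16: L (options 15(W), 8(W) are all W)
n=17: W (go to 16, an L position)
n=18: W (go to 10, an L position)
n=19: L (options 18(W), 11(W) are all W)
n=20: W (go to 19, an L position)
n=21: L (options 20(W), 13(W) are all W)
n=22: W (go to 21, an L position)
n=23: L (options 22(W), 15(W) are all W)
n=24: W (go to 23, an L position)
n=25: L (options 24(W), 17(W) are all W)
n=26: W (go to 25, an L position)
n=27: W (go to 19, an L position)
n=28: L (options 27(W), 20(W) are all W)
n=29: W (go to 28, an L position)
L entries with 0 ≤ n ≤ 29: n = 1, 3, 5, 7, 10, 12, 14, 16, 19, 21, 23, 25, 28; that makes 13.

13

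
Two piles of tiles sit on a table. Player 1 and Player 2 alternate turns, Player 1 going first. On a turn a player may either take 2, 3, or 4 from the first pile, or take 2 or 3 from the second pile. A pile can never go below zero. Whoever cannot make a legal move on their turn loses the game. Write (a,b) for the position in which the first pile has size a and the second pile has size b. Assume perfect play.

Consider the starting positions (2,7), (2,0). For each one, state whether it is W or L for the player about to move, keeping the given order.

Use the standard recursion: the mover loses at a terminal position; elsewhere, the mover wins exactly when some move hands the opponent an L position.
No move ever increases a pile, so every position that can arise here has a ≤ 2 and b ≤ 7; it is enough to label the cells with 0 ≤ a ≤ 2 and 0 ≤ b ≤ 7.
Every move lowers a or b (never raises either), so fill the grid row by row in increasing a, and left to right within a row: each cell's successors are then already labelled.
      b=0  b=1  b=2  b=3  b=4  b=5  b=6  b=7
a=0:    L    L    W    W    W    L    L    W
a=1:    L    L    W    W    W    L    L    W
a=2:    W    W    L    L    W    W    W    L
Cells with no legal move (terminal, hence L): (0,0), (0,1), (1,0), (1,1).
The remaining L cells, each justified by listing all of its moves:
(0,5): only reaches (0,3)(W), (0,2)(W), all W → L
(0,6): only reaches (0,4)(W), (0,3)(W), all W → L
(1,5): only reaches (1,3)(W), (1,2)(W), all W → L
(1,6): only reaches (1,4)(W), (1,3)(W), all W → L
(2,2): only reaches (0,2)(W), (2,0)(W), all W → L
(2,3): only reaches (0,3)(W), (2,1)(W), (2,0)(W), all W → L
(2,7): only reaches (0,7)(W), (2,5)(W), (2,4)(W), all W → L
Every other cell has at least one move into one of the L cells above, so it is W.
(2,7): one of the L cells justified above, so L
(2,0): the move to (0,0) reaches an L cell, so W

(2,7): L, (2,0): W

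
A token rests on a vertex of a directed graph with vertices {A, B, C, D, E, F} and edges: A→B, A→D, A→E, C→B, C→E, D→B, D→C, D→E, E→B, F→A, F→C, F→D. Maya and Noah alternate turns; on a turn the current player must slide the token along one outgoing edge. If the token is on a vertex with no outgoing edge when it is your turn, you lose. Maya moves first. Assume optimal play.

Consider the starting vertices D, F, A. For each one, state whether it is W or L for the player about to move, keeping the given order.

Work bottom-up. With no move the player to move loses. Otherwise the position is W if at least one move leads to an L position for the opponent, and L if every move leads to a W.
Every edge goes from a vertex to one that appears earlier in the order B, E, C, D, A, F, so processing vertices in that order labels each vertex after all of its successors.
B: no outgoing edge → L
E: →B(L), so W
C: →B(L), so W
D: →B(L), so W
A: →B(L), so W
F: →A(W), D(W), C(W) — all W, so L

D: W, F: L, A: W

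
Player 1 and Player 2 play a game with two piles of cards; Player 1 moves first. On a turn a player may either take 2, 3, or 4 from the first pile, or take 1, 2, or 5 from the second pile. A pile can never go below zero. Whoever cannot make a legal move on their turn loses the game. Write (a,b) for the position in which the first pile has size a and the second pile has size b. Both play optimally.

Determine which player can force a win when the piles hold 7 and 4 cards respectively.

Player 1 wins.

Compute win/loss labels from the base case upward. A position with no move is L. Any other position is W if it can reach an L in one move, else L.
No move ever increases a pile, so every position that can arise here has a ≤ 7 and b ≤ 4; it is enough to label the cells with 0 ≤ a ≤ 7 and 0 ≤ b ≤ 4.
Every move lowers a or b (never raises either), so fill the grid row by row in increasing a, and left to right within a row: each cell's successors are then already labelled.
      b=0  b=1  b=2  b=3  b=4
a=0:    L    W    W    L    W
a=1:    L    W    W    L    W
a=2:    W    L    W    W    L
a=3:    W    L    W    W    L
a=4:    W    W    L    W    W
a=5:    W    W    L    W    W
a=6:    L    W    W    L    W
a=7:    L    W    W    L    W
Cells with no legal move (terminal, hence L): (0,0), (1,0).
The remaining L cells, each justified by listing all of its moves:
(0,3): L (options (0,2)(W), (0,1)(W) are all W)
(1,3): L (options (1,2)(W), (1,1)(W) are all W)
(2,1): L (options (0,1)(W), (2,0)(W) are all W)
(2,4): L (options (0,4)(W), (2,3)(W), (2,2)(W) are all W)
(3,1): L (options (1,1)(W), (0,1)(W), (3,0)(W) are all W)
(3,4): L (options (1,4)(W), (0,4)(W), (3,3)(W), (3,2)(W) are all W)
(4,2): L (options (2,2)(W), (1,2)(W), (0,2)(W), (4,1)(W), (4,0)(W) are all W)
(5,2): L (options (3,2)(W), (2,2)(W), (1,2)(W), (5,1)(W), (5,0)(W) are all W)
(6,0): L (options (4,0)(W), (3,0)(W), (2,0)(W) are all W)
(6,3): L (options (4,3)(W), (3,3)(W), (2,3)(W), (6,2)(W), (6,1)(W) are all W)
(7,0): L (options (5,0)(W), (4,0)(W), (3,0)(W) are all W)
(7,3): L (options (5,3)(W), (4,3)(W), (3,3)(W), (7,2)(W), (7,1)(W) are all W)
Every other cell has at least one move into one of the L cells above, so it is W.
From (7,4) Player 1 can move to (3,4), reaching an L position.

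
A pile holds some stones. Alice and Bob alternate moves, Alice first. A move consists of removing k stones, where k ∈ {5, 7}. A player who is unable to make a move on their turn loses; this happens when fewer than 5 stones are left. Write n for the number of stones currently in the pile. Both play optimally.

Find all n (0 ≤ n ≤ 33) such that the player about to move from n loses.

0, 1, 2, 3, 4, 12, 13, 14, 15, 16, 24, 25, 26, 27, 28

Use the standard recursion: the mover loses at a terminal position; elsewhere, the mover wins exactly when some move hands the opponent an L position.
n=0: no move → L
n=1: no move → L
n=2: no move → L
n=3: no move → L
n=4: no move → L
n=5: →0(L), so W
n=6: →1(L), so W
n=7: →2(L), so W
n=8: →3(L), so W
n=9: →4(L), so W
n=10: →3(L), so W
n=11: →4(L), so W
n=12: →7(W), 5(W) — all W, so L
n=13: →8(W), 6(W) — all W, so L
n=14: →9(W), 7(W) — all W, so L
n=15: →10(W), 8(W) — all W, so L
n=16: →11(W), 9(W) — all W, so L
n=17: →12(L), so W
n=18: →13(L), so W
n=19: →14(L), so W
n=20: →15(L), so W
n=21: →16(L), so W
n=22: →15(L), so W
n=23: →16(L), so W
n=24: →19(W), 17(W) — all W, so L
n=25: →20(W), 18(W) — all W, so L
n=26: →21(W), 19(W) — all W, so L
n=27: →22(W), 20(W) — all W, so L
n=28: →23(W), 21(W) — all W, so L
n=29: →24(L), so W
n=30: →25(L), so W
n=31: →26(L), so W
n=32: →27(L), so W
n=33: →28(L), so W
The losing starting values of n are exactly the entries labelled L in this table (15 of them).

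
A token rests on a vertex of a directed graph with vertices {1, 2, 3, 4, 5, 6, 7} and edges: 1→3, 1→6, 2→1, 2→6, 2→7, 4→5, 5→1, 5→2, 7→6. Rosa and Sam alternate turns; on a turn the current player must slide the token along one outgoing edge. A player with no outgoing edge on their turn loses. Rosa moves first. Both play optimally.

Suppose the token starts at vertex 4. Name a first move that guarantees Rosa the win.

Move to 5.

Use the standard recursion: the mover loses at a terminal position; elsewhere, the mover wins exactly when some move hands the opponent an L position.
Every edge goes from a vertex to one that appears earlier in the order 6, 3, 7, 1, 2, 5, 4, so processing vertices in that order labels each vertex after all of its successors.
6: no outgoing edge → L
3: no outgoing edge → L
7: →6(L), so W
1: →3(L), so W
2: →6(L), so W
5: →2(W), 1(W) — all W, so L
4: →5(L), so W
From 4, the L positions reachable in one move are: 5.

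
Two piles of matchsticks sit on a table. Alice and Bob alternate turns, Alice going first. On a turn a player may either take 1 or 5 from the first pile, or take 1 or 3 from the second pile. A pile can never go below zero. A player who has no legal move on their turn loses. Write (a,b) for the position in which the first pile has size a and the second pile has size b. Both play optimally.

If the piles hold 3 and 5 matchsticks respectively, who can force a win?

Use the standard recursion: the mover loses at a terminal position; elsewhere, the mover wins exactly when some move hands the opponent an L position.
No move ever increases a pile, so every position that can arise here has a ≤ 3 and b ≤ 5; it is enough to label the cells with 0 ≤ a ≤ 3 and 0 ≤ b ≤ 5.
Every move lowers a or b (never raises either), so fill the grid row by row in increasing a, and left to right within a row: each cell's successors are then already labelled.
      b=0  b=1  b=2  b=3  b=4  b=5
a=0:    L    W    L    W    L    W
a=1:    W    L    W    L    W    L
a=2:    L    W    L    W    L    W
a=3:    W    L    W    L    W    L
Cells with no legal move (terminal, hence L): (0,0).
The remaining L cells, each justified by listing all of its moves:
(0,2): →(0,1)(W) only, which is W, so L
(0,4): →(0,3)(W), (0,1)(W) — all W, so L
(1,1): →(0,1)(W), (1,0)(W) — all W, so L
(1,3): →(0,3)(W), (1,2)(W), (1,0)(W) — all W, so L
(1,5): →(0,5)(W), (1,4)(W), (1,2)(W) — all W, so L
(2,0): →(1,0)(W) only, which is W, so L
(2,2): →(1,2)(W), (2,1)(W) — all W, so L
(2,4): →(1,4)(W), (2,3)(W), (2,1)(W) — all W, so L
(3,1): →(2,1)(W), (3,0)(W) — all W, so L
(3,3): →(2,3)(W), (3,2)(W), (3,0)(W) — all W, so L
(3,5): →(2,5)(W), (3,4)(W), (3,2)(W) — all W, so L
Every other cell has at least one move into one of the L cells above, so it is W.
The starting position (3,5) is L: whatever Alice does, the opponent receives a W position.

Bob wins.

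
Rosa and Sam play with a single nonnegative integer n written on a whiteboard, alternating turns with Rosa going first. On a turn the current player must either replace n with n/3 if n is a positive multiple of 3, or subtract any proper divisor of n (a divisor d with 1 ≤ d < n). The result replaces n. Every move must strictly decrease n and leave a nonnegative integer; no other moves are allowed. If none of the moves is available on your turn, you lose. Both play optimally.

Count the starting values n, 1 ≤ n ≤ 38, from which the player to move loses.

14

Compute win/loss labels from the base case upward. A position with no move is L. Any other position is W if it can reach an L in one move, else L.
n=0: no move → L
n=1: no move → L
n=2: reaches L-position 1 → W
n=3: reaches L-position 1 → W
n=4: only reaches 2(W), 3(W), all W → L
n=5: reaches L-position 4 → W
n=6: reaches L-position 4 → W
n=7: only reaches 6(W), which is W → L
n=8: reaches L-position 4 → W
n=9: only reaches 3(W), 6(W), 8(W), all W → L
n=10: reaches L-position 9 → W
n=11: only reaches 10(W), which is W → L
n=12: reaches L-position 4 → W
n=13: only reaches 12(W), which is W → L
n=14: reaches L-position 7 → W
n=15: only reaches 5(W), 10(W), 12(W), 14(W), all W → L
n=16: reaches L-position 15 → W
n=17: only reaches 16(W), which is W → L
n=18: reaches L-position 9 → W
n=19: only reaches 18(W), which is W → L
n=20: reaches L-position 15 → W
n=21: reaches L-position 7 → W
n=22: reaches L-position 11 → W
n=23: only reaches 22(W), which is W → L
n=24: reaches L-position 23 → W
n=25: only reaches 20(W), 24(W), all W → L
n=26: reaches L-position 13 → W
n=27: reaches L-position 9 → W
n=28: only reaches 14(W), 21(W), 24(W), 26(W), 27(W), all W → L
n=29: reaches L-position 28 → W
n=30: reaches L-position 15 → W
n=31: only reaches 30(W), which is W → L
n=32: reaches L-position 28 → W
n=33: reaches L-position 11 → W
n=34: reaches L-position 17 → W
n=35: reaches L-position 28 → W
n=36: only reaches 12(W), 18(W), 24(W), 27(W), 30(W), 32(W), 33(W), 34(W), 35(W), all W → L
n=37: reaches L-position 36 → W
n=38: reaches L-position 19 → W
L entries with 1 ≤ n ≤ 38 (n=0 is outside the asked range and is not counted): n = 1, 4, 7, 9, 11, 13, 15, 17, 19, 23, 25, 28, 31, 36; that makes 14.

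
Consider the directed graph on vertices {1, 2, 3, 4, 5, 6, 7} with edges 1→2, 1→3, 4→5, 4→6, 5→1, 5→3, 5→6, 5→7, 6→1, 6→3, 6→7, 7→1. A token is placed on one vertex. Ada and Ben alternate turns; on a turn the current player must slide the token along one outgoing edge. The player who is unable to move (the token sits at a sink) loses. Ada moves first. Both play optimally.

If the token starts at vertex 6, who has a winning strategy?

Ada wins.

Work bottom-up. With no move the player to move loses. Otherwise the position is W if at least one move leads to an L position for the opponent, and L if every move leads to a W.
Every edge goes from a vertex to one that appears earlier in the order 3, 2, 1, 7, 6, 5, 4, so processing vertices in that order labels each vertex after all of its successors.
3: no outgoing edge → L
2: no outgoing edge → L
1: →2(L), so W
7: →1(W) only, which is W, so L
6: →7(L), so W
5: →7(L), so W
4: →5(W), 6(W) — all W, so L
The starting position 6 is W: Ada should move to 7, handing over an L position.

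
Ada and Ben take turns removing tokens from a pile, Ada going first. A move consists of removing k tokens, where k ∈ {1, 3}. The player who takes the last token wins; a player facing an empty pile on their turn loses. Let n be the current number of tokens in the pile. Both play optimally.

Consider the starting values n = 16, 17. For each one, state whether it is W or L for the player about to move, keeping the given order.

16: L, 17: W

Label each position W (a win for the player to move) or L (a loss). A position with no legal move is L; any other position is W exactly when some move reaches an L, and L when every move reaches a W.
n=0: no move → L
n=1: W (go to 0, an L position)
n=2: L (sole option 1(W) is W)
n=3: W (go to 2, an L position)
n=4: L (options 3(W), 1(W) are all W)
n=5: W (go to 4, an L position)
n=6: L (options 5(W), 3(W) are all W)
n=7: W (go to 6, an L position)
n=8: L (options 7(W), 5(W) are all W)
n=9: W (go to 8, an L position)
n=10: L (options 9(W), 7(W) are all W)
n=11: W (go to 10, an L position)
n=12: L (options 11(W), 9(W) are all W)
n=13: W (go to 12, an L position)
n=14: L (options 13(W), 11(W) are all W)
n=15: W (go to 14, an L position)
n=16: L (options 15(W), 13(W) are all W)
n=17: W (go to 16, an L position)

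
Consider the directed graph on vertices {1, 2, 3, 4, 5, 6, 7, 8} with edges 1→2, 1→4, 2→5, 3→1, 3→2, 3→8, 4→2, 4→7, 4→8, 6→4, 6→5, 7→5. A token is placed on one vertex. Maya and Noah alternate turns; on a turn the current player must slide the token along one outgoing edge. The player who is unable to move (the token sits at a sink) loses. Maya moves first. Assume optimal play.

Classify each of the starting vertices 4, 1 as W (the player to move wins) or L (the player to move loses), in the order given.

4: W, 1: L

Build the W/L table. Terminal = L. A non-terminal position is W if it has a move to some L; otherwise it is L.
Every edge goes from a vertex to one that appears earlier in the order 8, 5, 2, 7, 4, 6, 1, 3, so processing vertices in that order labels each vertex after all of its successors.
8: no outgoing edge → L
5: no outgoing edge → L
2: →5(L), so W
7: →5(L), so W
4: →8(L), so W
6: →5(L), so W
1: →4(W), 2(W) — all W, so L
3: →1(L), so W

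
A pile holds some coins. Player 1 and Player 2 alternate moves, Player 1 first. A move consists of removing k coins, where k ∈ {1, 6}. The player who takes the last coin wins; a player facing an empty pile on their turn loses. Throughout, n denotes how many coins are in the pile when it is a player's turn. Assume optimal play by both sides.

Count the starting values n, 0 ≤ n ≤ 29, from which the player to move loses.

Use the standard recursion: the mover loses at a terminal position; elsewhere, the mover wins exactly when some move hands the opponent an L position.
n=0: no move → L
n=1: reaches L-position 0 → W
n=2: only reaches 1(W), which is W → L
n=3: reaches L-position 2 → W
n=4: only reaches 3(W), which is W → L
n=5: reaches L-position 4 → W
n=6: reaches L-position 0 → W
n=7: only reaches 6(W), 1(W), all W → L
n=8: reaches L-position 7 → W
n=9: only reaches 8(W), 3(W), all W → L
n=10: reaches L-position 9 → W
n=11: only reaches 10(W), 5(W), all W → L
n=12: reaches L-position 11 → W
n=13: reaches L-position 7 → W
n=14: only reaches 13(W), 8(W), all W → L
n=15: reaches L-position 14 → W
n=16: only reaches 15(W), 10(W), all W → L
n=17: reaches L-position 16 → W
n=18: only reaches 17(W), 12(W), all W → L
n=19: reaches L-position 18 → W
n=20: reaches L-position 14 → W
n=21: only reaches 20(W), 15(W), all W → L
n=22: reaches L-position 21 → W
n=23: only reaches 22(W), 17(W), all W → L
n=24: reaches L-position 23 → W
n=25: only reaches 24(W), 19(W), all W → L
n=26: reaches L-position 25 → W
n=27: reaches L-position 21 → W
n=28: only reaches 27(W), 22(W), all W → L
n=29: reaches L-position 28 → W
L entries with 0 ≤ n ≤ 29: n = 0, 2, 4, 7, 9, 11, 14, 16, 18, 21, 23, 25, 28; that makes 13.

13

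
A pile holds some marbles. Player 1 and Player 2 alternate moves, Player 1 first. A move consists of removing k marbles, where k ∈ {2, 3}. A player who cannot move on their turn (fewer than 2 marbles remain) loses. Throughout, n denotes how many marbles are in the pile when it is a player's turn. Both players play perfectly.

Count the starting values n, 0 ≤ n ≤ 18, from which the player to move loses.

8

Classify positions by backward induction: terminal positions (no move available) are L. From any other position, the mover wins iff some move reaches an L.
n=0: no move → L
n=1: no move → L
n=2: can move to 0, which is L ⇒ W
n=3: can move to 1, which is L ⇒ W
n=4: can move to 1, which is L ⇒ W
n=5: moves to 3(W), 2(W); every one is W ⇒ L
n=6: moves to 4(W), 3(W); every one is W ⇒ L
n=7: can move to 5, which is L ⇒ W
n=8: can move to 6, which is L ⇒ W
n=9: can move to 6, which is L ⇒ W
n=10: moves to 8(W), 7(W); every one is W ⇒ L
n=11: moves to 9(W), 8(W); every one is W ⇒ L
n=12: can move to 10, which is L ⇒ W
n=13: can move to 11, which is L ⇒ W
n=14: can move to 11, which is L ⇒ W
n=15: moves to 13(W), 12(W); every one is W ⇒ L
n=16: moves to 14(W), 13(W); every one is W ⇒ L
n=17: can move to 15, which is L ⇒ W
n=18: can move to 16, which is L ⇒ W
L entries with 0 ≤ n ≤ 18: n = 0, 1, 5, 6, 10, 11, 15, 16; that makes 8.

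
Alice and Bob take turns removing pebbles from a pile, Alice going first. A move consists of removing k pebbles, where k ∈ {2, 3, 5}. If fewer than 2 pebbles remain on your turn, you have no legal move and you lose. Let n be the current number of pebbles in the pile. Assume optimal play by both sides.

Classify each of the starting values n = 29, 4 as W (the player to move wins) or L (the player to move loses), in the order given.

Use the standard recursion: the mover loses at a terminal position; elsewhere, the mover wins exactly when some move hands the opponent an L position.
n=0: no move → L
n=1: no move → L
n=2: can move to 0, which is L ⇒ W
n=3: can move to 1, which is L ⇒ W
n=4: can move to 1, which is L ⇒ W
n=5: can move to 0, which is L ⇒ W
n=6: can move to 1, which is L ⇒ W
n=7: moves to 5(W), 4(W), 2(W); every one is W ⇒ L
n=8: moves to 6(W), 5(W), 3(W); every one is W ⇒ L
n=9: can move to 7, which is L ⇒ W
n=10: can move to 8, which is L ⇒ W
n=11: can move to 8, which is L ⇒ W
n=12: can move to 7, which is L ⇒ W
n=13: can move to 8, which is L ⇒ W
n=14: moves to 12(W), 11(W), 9(W); every one is W ⇒ L
n=15: moves to 13(W), 12(W), 10(W); every one is W ⇒ L
n=16: can move to 14, which is L ⇒ W
n=17: can move to 15, which is L ⇒ W
n=18: can move to 15, which is L ⇒ W
n=19: can move to 14, which is L ⇒ W
n=20: can move to 15, which is L ⇒ W
n=21: moves to 19(W), 18(W), 16(W); every one is W ⇒ L
n=22: moves to 20(W), 19(W), 17(W); every one is W ⇒ L
n=23: can move to 21, which is L ⇒ W
n=24: can move to 22, which is L ⇒ W
n=25: can move to 22, which is L ⇒ W
n=26: can move to 21, which is L ⇒ W
n=27: can move to 22, which is L ⇒ W
n=28: moves to 26(W), 25(W), 23(W); every one is W ⇒ L
n=29: moves to 27(W), 26(W), 24(W); every one is W ⇒ L

29: L, 4: W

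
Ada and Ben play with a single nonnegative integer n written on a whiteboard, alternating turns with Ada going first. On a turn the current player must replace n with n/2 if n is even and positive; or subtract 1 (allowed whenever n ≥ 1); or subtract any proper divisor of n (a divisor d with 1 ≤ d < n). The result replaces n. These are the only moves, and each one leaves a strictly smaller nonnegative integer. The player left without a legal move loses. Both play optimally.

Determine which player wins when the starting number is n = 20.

Ada wins.

Work bottom-up. With no move the player to move loses. Otherwise the position is W if at least one move leads to an L position for the opponent, and L if every move leads to a W.
n=0: no move → L
n=1: →0(L), so W
n=2: →1(W) only, which is W, so L
n=3: →2(L), so W
n=4: →2(L), so W
n=5: →4(W) only, which is W, so L
n=6: →5(L), so W
n=7: →6(W) only, which is W, so L
n=8: →7(L), so W
n=9: →6(W), 8(W) — all W, so L
n=10: →5(L), so W
n=11: →10(W) only, which is W, so L
n=12: →9(L), so W
n=13: →12(W) only, which is W, so L
n=14: →7(L), so W
n=15: →10(W), 12(W), 14(W) — all W, so L
n=16: →15(L), so W
n=17: →16(W) only, which is W, so L
n=18: →9(L), so W
n=19: →18(W) only, which is W, so L
n=20: →15(L), so W
The starting position 20 is W: Ada should move to 15, handing over an L position.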